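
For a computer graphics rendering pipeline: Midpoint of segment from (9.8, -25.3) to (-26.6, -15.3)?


M = ((9.8+(-26.6))/2, ((-25.3)+(-15.3))/2)
= (-8.4, -20.3)

(-8.4, -20.3)


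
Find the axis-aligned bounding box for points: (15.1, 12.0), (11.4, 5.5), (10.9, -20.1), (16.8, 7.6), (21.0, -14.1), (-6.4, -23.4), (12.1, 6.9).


x range: [-6.4, 21]
y range: [-23.4, 12]
Bounding box: (-6.4,-23.4) to (21,12)

(-6.4,-23.4) to (21,12)


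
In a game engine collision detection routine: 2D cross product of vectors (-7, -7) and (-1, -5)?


u x v = u_x*v_y - u_y*v_x = (-7)*(-5) - (-7)*(-1)
= 35 - 7 = 28

28


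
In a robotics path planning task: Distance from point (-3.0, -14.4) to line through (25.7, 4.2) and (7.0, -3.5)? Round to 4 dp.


|cross product| = 126.83
|line direction| = sqrt(408.98) = 20.2233
Distance = 126.83/sqrt(408.98) = 6.2715

6.2715


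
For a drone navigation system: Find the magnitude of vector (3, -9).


|u| = sqrt(3^2 + (-9)^2) = sqrt(90) = 9.4868

9.4868


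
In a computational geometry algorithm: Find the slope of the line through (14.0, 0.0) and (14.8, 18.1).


slope = (y2-y1)/(x2-x1) = (18.1-0)/(14.8-14) = 18.1/0.8 = 22.625

22.625


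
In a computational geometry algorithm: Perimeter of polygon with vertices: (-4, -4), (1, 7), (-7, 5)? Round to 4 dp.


Sides: (-4, -4)->(1, 7): sqrt(146) = 12.083046, (1, 7)->(-7, 5): sqrt(68) = 8.246211, (-7, 5)->(-4, -4): sqrt(90) = 9.486833
Sum = 29.81609
Perimeter = 29.8161

29.8161


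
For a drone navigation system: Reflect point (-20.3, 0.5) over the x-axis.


Reflection over x-axis: (x,y) -> (x,-y)
(-20.3, 0.5) -> (-20.3, -0.5)

(-20.3, -0.5)


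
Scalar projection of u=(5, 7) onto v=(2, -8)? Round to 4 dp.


u.v = -46, |v| = sqrt(68) = 8.2462
Scalar projection = u.v / |v| = -46 / sqrt(68) = -5.5783

-5.5783


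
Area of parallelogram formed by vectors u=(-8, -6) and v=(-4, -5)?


|u x v| = |(-8)*(-5) - (-6)*(-4)|
= |40 - 24| = 16

16


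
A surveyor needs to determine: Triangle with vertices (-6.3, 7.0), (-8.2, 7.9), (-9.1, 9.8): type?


Side lengths squared: AB^2=4.42, BC^2=4.42, CA^2=15.68
Sorted: [4.42, 4.42, 15.68]
By sides: Isosceles, By angles: Obtuse

Isosceles, Obtuse


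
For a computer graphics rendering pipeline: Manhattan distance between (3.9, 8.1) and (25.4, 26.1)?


|3.9-25.4| + |8.1-26.1| = 21.5 + 18 = 39.5

39.5


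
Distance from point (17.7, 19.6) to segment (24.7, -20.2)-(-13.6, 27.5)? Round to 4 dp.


Project P onto AB: t = 0.579 (clamped to [0,1])
Closest point on segment: (2.526, 7.4162)
Distance: 19.4601

19.4601


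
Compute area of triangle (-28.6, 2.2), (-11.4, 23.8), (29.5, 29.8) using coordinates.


Area = |x_A(y_B-y_C) + x_B(y_C-y_A) + x_C(y_A-y_B)|/2
= |171.6 + (-314.64) + (-637.2)|/2
= 780.24/2 = 390.12

390.12


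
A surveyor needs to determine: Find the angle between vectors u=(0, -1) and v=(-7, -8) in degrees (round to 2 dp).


u.v = 8, |u| = sqrt(1) = 1, |v| = sqrt(113) = 10.6301
cos(theta) = u.v/(|u||v|) = 8/sqrt(113) = 0.752577
theta = acos(0.752577) = 41.19 degrees

41.19 degrees


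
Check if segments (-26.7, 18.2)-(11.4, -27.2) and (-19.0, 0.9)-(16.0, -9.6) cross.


Cross products: d1=524.65, d2=-664.3, d3=-309.55, d4=879.4
d1*d2 < 0 and d3*d4 < 0? yes

Yes, they intersect


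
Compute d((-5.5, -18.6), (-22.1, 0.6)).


dx=-16.6, dy=19.2
d^2 = (-16.6)^2 + 19.2^2 = 644.2
d = sqrt(644.2) = 25.3811

25.3811


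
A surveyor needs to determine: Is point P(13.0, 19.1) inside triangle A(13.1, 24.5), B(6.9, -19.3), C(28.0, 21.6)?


Cross products: AB x AP = 29.1, BC x BP = 560.75, CA x CP = 80.75
All same sign? yes

Yes, inside


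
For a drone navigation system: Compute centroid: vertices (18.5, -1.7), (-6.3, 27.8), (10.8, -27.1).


Centroid = ((x_A+x_B+x_C)/3, (y_A+y_B+y_C)/3)
= ((18.5+(-6.3)+10.8)/3, ((-1.7)+27.8+(-27.1))/3)
= (7.6667, -0.3333)

(7.6667, -0.3333)


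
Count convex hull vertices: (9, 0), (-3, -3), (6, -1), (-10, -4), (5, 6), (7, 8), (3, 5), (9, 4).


Convex hull vertices (CCW): (-10, -4), (-3, -3), (6, -1), (9, 0), (9, 4), (7, 8)
Count = 6

6


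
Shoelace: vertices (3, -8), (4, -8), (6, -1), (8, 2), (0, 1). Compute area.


Shoelace sum: (3*(-8) - 4*(-8)) + (4*(-1) - 6*(-8)) + (6*2 - 8*(-1)) + (8*1 - 0*2) + (0*(-8) - 3*1)
= 77
Area = |77|/2 = 38.5

38.5


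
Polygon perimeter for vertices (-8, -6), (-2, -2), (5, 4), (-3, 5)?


Sides: (-8, -6)->(-2, -2): sqrt(52) = 7.211103, (-2, -2)->(5, 4): sqrt(85) = 9.219544, (5, 4)->(-3, 5): sqrt(65) = 8.062258, (-3, 5)->(-8, -6): sqrt(146) = 12.083046
Sum = 36.575951
Perimeter = 36.576

36.576


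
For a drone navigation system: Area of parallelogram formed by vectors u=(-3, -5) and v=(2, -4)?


|u x v| = |(-3)*(-4) - (-5)*2|
= |12 - (-10)| = 22

22


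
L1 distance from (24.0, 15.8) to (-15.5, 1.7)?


|24-(-15.5)| + |15.8-1.7| = 39.5 + 14.1 = 53.6

53.6


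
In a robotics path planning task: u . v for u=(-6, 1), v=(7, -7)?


u . v = u_x*v_x + u_y*v_y = (-6)*7 + 1*(-7)
= (-42) + (-7) = -49

-49


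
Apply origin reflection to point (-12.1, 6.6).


Reflection over origin: (x,y) -> (-x,-y)
(-12.1, 6.6) -> (12.1, -6.6)

(12.1, -6.6)


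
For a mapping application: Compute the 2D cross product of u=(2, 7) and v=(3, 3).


u x v = u_x*v_y - u_y*v_x = 2*3 - 7*3
= 6 - 21 = -15

-15


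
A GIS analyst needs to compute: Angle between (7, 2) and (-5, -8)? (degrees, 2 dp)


u.v = -51, |u| = sqrt(53) = 7.2801, |v| = sqrt(89) = 9.434
cos(theta) = u.v/(|u||v|) = -51/sqrt(4717) = -0.74257
theta = acos(-0.74257) = 137.95 degrees

137.95 degrees


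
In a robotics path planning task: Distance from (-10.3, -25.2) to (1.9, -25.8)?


dx=12.2, dy=-0.6
d^2 = 12.2^2 + (-0.6)^2 = 149.2
d = sqrt(149.2) = 12.2147

12.2147


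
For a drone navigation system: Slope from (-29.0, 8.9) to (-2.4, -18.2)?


slope = (y2-y1)/(x2-x1) = ((-18.2)-8.9)/((-2.4)-(-29)) = (-27.1)/26.6 = -1.0188

-1.0188


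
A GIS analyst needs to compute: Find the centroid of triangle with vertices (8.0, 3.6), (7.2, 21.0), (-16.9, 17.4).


Centroid = ((x_A+x_B+x_C)/3, (y_A+y_B+y_C)/3)
= ((8+7.2+(-16.9))/3, (3.6+21+17.4)/3)
= (-0.5667, 14)

(-0.5667, 14)


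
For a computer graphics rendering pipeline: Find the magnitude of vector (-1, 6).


|u| = sqrt((-1)^2 + 6^2) = sqrt(37) = 6.0828

6.0828


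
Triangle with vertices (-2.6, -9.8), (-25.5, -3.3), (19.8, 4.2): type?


Side lengths squared: AB^2=566.66, BC^2=2108.34, CA^2=697.76
Sorted: [566.66, 697.76, 2108.34]
By sides: Scalene, By angles: Obtuse

Scalene, Obtuse


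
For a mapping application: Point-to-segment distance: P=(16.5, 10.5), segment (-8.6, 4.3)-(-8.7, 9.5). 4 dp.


Project P onto AB: t = 1 (clamped to [0,1])
Closest point on segment: (-8.7, 9.5)
Distance: 25.2198

25.2198


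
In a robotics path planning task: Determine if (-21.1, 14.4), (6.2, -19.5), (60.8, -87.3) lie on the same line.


Cross product: (6.2-(-21.1))*((-87.3)-14.4) - ((-19.5)-14.4)*(60.8-(-21.1))
= 0

Yes, collinear


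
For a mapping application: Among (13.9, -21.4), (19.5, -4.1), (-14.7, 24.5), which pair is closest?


d(P0,P1) = 18.1838, d(P0,P2) = 54.0811, d(P1,P2) = 44.5825
Closest: P0 and P1

Closest pair: (13.9, -21.4) and (19.5, -4.1), distance = 18.1838


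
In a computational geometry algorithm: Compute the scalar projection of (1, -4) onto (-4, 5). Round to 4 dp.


u.v = -24, |v| = sqrt(41) = 6.4031
Scalar projection = u.v / |v| = -24 / sqrt(41) = -3.7482

-3.7482


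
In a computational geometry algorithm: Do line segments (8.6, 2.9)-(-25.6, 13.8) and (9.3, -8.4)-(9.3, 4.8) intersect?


Cross products: d1=9.24, d2=460.68, d3=378.83, d4=-72.61
d1*d2 < 0 and d3*d4 < 0? no

No, they don't intersect


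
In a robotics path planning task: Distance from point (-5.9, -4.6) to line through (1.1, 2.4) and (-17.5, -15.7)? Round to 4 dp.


|cross product| = 3.5
|line direction| = sqrt(673.57) = 25.9532
Distance = 3.5/sqrt(673.57) = 0.1349

0.1349


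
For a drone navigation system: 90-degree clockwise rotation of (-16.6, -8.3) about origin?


90° CW: (x,y) -> (y, -x)
(-16.6,-8.3) -> (-8.3, 16.6)

(-8.3, 16.6)


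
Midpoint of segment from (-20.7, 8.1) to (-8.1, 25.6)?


M = (((-20.7)+(-8.1))/2, (8.1+25.6)/2)
= (-14.4, 16.85)

(-14.4, 16.85)


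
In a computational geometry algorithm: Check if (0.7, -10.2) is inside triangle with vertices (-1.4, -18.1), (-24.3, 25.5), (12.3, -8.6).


Cross products: AB x AP = -272.47, BC x BP = -454.12, CA x CP = -88.28
All same sign? yes

Yes, inside


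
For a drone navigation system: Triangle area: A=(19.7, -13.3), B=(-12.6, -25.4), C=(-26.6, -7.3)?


Area = |x_A(y_B-y_C) + x_B(y_C-y_A) + x_C(y_A-y_B)|/2
= |(-356.57) + (-75.6) + (-321.86)|/2
= 754.03/2 = 377.015

377.015


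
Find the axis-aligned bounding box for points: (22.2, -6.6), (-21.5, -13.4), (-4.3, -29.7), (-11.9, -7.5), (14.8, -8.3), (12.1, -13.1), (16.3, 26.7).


x range: [-21.5, 22.2]
y range: [-29.7, 26.7]
Bounding box: (-21.5,-29.7) to (22.2,26.7)

(-21.5,-29.7) to (22.2,26.7)


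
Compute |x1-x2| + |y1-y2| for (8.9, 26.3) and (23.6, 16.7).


|8.9-23.6| + |26.3-16.7| = 14.7 + 9.6 = 24.3

24.3


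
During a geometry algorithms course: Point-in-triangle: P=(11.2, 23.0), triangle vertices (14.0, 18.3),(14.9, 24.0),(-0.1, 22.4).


Cross products: AB x AP = 20.19, BC x BP = 9.08, CA x CP = 54.79
All same sign? yes

Yes, inside


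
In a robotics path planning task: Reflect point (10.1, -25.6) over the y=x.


Reflection over y=x: (x,y) -> (y,x)
(10.1, -25.6) -> (-25.6, 10.1)

(-25.6, 10.1)


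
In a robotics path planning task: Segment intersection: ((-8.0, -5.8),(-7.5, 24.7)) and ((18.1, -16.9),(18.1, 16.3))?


Cross products: d1=866.52, d2=849.92, d3=-801.6, d4=-785
d1*d2 < 0 and d3*d4 < 0? no

No, they don't intersect


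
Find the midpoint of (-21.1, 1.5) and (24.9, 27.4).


M = (((-21.1)+24.9)/2, (1.5+27.4)/2)
= (1.9, 14.45)

(1.9, 14.45)


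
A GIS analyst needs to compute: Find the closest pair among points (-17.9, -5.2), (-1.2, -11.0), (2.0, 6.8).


d(P0,P1) = 17.6785, d(P0,P2) = 23.2381, d(P1,P2) = 18.0854
Closest: P0 and P1

Closest pair: (-17.9, -5.2) and (-1.2, -11.0), distance = 17.6785


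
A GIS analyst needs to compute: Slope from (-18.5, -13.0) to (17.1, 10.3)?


slope = (y2-y1)/(x2-x1) = (10.3-(-13))/(17.1-(-18.5)) = 23.3/35.6 = 0.6545

0.6545


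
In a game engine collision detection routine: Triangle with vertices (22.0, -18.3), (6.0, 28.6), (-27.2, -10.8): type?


Side lengths squared: AB^2=2455.61, BC^2=2654.6, CA^2=2476.89
Sorted: [2455.61, 2476.89, 2654.6]
By sides: Scalene, By angles: Acute

Scalene, Acute


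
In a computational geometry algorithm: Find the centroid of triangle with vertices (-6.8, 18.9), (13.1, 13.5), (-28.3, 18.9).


Centroid = ((x_A+x_B+x_C)/3, (y_A+y_B+y_C)/3)
= (((-6.8)+13.1+(-28.3))/3, (18.9+13.5+18.9)/3)
= (-7.3333, 17.1)

(-7.3333, 17.1)


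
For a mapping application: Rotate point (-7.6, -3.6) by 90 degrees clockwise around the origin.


90° CW: (x,y) -> (y, -x)
(-7.6,-3.6) -> (-3.6, 7.6)

(-3.6, 7.6)


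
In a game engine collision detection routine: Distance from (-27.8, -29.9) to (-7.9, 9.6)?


dx=19.9, dy=39.5
d^2 = 19.9^2 + 39.5^2 = 1956.26
d = sqrt(1956.26) = 44.2296

44.2296


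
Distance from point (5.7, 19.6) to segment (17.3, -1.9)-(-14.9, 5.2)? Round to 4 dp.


Project P onto AB: t = 0.4839 (clamped to [0,1])
Closest point on segment: (1.7169, 1.536)
Distance: 18.4979

18.4979


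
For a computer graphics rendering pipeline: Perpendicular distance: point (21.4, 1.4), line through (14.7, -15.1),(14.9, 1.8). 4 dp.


|cross product| = 109.93
|line direction| = sqrt(285.65) = 16.9012
Distance = 109.93/sqrt(285.65) = 6.5043

6.5043


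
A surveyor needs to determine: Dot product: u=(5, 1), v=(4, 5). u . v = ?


u . v = u_x*v_x + u_y*v_y = 5*4 + 1*5
= 20 + 5 = 25

25


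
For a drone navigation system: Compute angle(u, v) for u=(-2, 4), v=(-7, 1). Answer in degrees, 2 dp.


u.v = 18, |u| = sqrt(20) = 4.4721, |v| = sqrt(50) = 7.0711
cos(theta) = u.v/(|u||v|) = 18/sqrt(1000) = 0.56921
theta = acos(0.56921) = 55.3 degrees

55.3 degrees


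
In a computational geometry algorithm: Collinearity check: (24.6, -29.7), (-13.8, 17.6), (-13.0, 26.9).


Cross product: ((-13.8)-24.6)*(26.9-(-29.7)) - (17.6-(-29.7))*((-13)-24.6)
= -394.96

No, not collinear


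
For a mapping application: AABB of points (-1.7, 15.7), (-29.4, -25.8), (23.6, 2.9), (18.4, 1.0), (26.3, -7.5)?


x range: [-29.4, 26.3]
y range: [-25.8, 15.7]
Bounding box: (-29.4,-25.8) to (26.3,15.7)

(-29.4,-25.8) to (26.3,15.7)


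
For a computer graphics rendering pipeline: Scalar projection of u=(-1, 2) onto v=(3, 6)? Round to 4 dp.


u.v = 9, |v| = sqrt(45) = 6.7082
Scalar projection = u.v / |v| = 9 / sqrt(45) = 1.3416

1.3416


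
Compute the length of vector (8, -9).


|u| = sqrt(8^2 + (-9)^2) = sqrt(145) = 12.0416

12.0416


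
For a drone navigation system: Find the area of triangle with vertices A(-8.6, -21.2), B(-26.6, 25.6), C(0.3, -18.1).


Area = |x_A(y_B-y_C) + x_B(y_C-y_A) + x_C(y_A-y_B)|/2
= |(-375.82) + (-82.46) + (-14.04)|/2
= 472.32/2 = 236.16

236.16


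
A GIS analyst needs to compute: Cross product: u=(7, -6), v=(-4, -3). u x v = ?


u x v = u_x*v_y - u_y*v_x = 7*(-3) - (-6)*(-4)
= (-21) - 24 = -45

-45


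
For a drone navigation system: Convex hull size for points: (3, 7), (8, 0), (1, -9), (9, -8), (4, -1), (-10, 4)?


Convex hull vertices (CCW): (-10, 4), (1, -9), (9, -8), (8, 0), (3, 7)
Count = 5

5


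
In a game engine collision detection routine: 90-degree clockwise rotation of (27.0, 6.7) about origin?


90° CW: (x,y) -> (y, -x)
(27,6.7) -> (6.7, -27)

(6.7, -27)


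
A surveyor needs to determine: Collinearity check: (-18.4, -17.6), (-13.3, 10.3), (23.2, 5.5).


Cross product: ((-13.3)-(-18.4))*(5.5-(-17.6)) - (10.3-(-17.6))*(23.2-(-18.4))
= -1042.83

No, not collinear


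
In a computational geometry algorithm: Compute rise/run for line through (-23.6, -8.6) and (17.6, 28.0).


slope = (y2-y1)/(x2-x1) = (28-(-8.6))/(17.6-(-23.6)) = 36.6/41.2 = 0.8883

0.8883


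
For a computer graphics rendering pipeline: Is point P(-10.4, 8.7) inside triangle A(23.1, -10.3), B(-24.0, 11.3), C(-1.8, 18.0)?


Cross products: AB x AP = -171.3, BC x BP = -148.84, CA x CP = -474.95
All same sign? yes

Yes, inside


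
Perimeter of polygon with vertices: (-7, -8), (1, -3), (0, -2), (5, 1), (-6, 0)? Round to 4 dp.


Sides: (-7, -8)->(1, -3): sqrt(89) = 9.433981, (1, -3)->(0, -2): sqrt(2) = 1.414214, (0, -2)->(5, 1): sqrt(34) = 5.830952, (5, 1)->(-6, 0): sqrt(122) = 11.045361, (-6, 0)->(-7, -8): sqrt(65) = 8.062258
Sum = 35.786766
Perimeter = 35.7868

35.7868


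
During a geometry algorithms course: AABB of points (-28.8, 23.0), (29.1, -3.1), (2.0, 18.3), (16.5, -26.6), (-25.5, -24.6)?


x range: [-28.8, 29.1]
y range: [-26.6, 23]
Bounding box: (-28.8,-26.6) to (29.1,23)

(-28.8,-26.6) to (29.1,23)


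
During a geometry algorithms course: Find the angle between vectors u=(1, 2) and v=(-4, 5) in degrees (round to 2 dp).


u.v = 6, |u| = sqrt(5) = 2.2361, |v| = sqrt(41) = 6.4031
cos(theta) = u.v/(|u||v|) = 6/sqrt(205) = 0.419058
theta = acos(0.419058) = 65.22 degrees

65.22 degrees


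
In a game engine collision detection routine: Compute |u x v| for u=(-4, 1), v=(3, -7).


|u x v| = |(-4)*(-7) - 1*3|
= |28 - 3| = 25

25


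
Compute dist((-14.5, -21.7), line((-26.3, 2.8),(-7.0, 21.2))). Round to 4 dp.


|cross product| = 689.97
|line direction| = sqrt(711.05) = 26.6655
Distance = 689.97/sqrt(711.05) = 25.875

25.875


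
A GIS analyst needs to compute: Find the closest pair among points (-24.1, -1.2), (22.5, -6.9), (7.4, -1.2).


d(P0,P1) = 46.9473, d(P0,P2) = 31.5, d(P1,P2) = 16.14
Closest: P1 and P2

Closest pair: (22.5, -6.9) and (7.4, -1.2), distance = 16.14


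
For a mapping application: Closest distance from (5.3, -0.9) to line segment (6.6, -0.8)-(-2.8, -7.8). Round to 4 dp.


Project P onto AB: t = 0.0941 (clamped to [0,1])
Closest point on segment: (5.7158, -1.4584)
Distance: 0.6962

0.6962


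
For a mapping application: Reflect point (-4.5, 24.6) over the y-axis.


Reflection over y-axis: (x,y) -> (-x,y)
(-4.5, 24.6) -> (4.5, 24.6)

(4.5, 24.6)


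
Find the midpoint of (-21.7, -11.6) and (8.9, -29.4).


M = (((-21.7)+8.9)/2, ((-11.6)+(-29.4))/2)
= (-6.4, -20.5)

(-6.4, -20.5)


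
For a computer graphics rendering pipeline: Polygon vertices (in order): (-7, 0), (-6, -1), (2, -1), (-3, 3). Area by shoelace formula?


Shoelace sum: ((-7)*(-1) - (-6)*0) + ((-6)*(-1) - 2*(-1)) + (2*3 - (-3)*(-1)) + ((-3)*0 - (-7)*3)
= 39
Area = |39|/2 = 19.5

19.5


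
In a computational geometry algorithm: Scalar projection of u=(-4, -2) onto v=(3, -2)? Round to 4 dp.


u.v = -8, |v| = sqrt(13) = 3.6056
Scalar projection = u.v / |v| = -8 / sqrt(13) = -2.2188

-2.2188


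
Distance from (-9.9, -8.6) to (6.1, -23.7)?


dx=16, dy=-15.1
d^2 = 16^2 + (-15.1)^2 = 484.01
d = sqrt(484.01) = 22.0002

22.0002


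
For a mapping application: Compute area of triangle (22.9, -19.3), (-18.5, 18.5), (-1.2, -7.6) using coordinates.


Area = |x_A(y_B-y_C) + x_B(y_C-y_A) + x_C(y_A-y_B)|/2
= |597.69 + (-216.45) + 45.36|/2
= 426.6/2 = 213.3

213.3


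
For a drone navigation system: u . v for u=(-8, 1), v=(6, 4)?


u . v = u_x*v_x + u_y*v_y = (-8)*6 + 1*4
= (-48) + 4 = -44

-44


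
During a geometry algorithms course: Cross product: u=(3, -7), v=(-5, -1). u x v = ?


u x v = u_x*v_y - u_y*v_x = 3*(-1) - (-7)*(-5)
= (-3) - 35 = -38

-38


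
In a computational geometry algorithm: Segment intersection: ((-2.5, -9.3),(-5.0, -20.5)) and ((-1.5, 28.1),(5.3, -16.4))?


Cross products: d1=-298.82, d2=-486.23, d3=-82.3, d4=105.11
d1*d2 < 0 and d3*d4 < 0? no

No, they don't intersect


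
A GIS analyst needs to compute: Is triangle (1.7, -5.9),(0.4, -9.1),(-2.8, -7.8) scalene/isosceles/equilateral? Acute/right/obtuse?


Side lengths squared: AB^2=11.93, BC^2=11.93, CA^2=23.86
Sorted: [11.93, 11.93, 23.86]
By sides: Isosceles, By angles: Right

Isosceles, Right


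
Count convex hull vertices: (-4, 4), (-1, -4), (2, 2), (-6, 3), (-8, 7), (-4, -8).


Convex hull vertices (CCW): (-8, 7), (-4, -8), (-1, -4), (2, 2)
Count = 4

4


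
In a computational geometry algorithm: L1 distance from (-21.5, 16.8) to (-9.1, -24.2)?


|(-21.5)-(-9.1)| + |16.8-(-24.2)| = 12.4 + 41 = 53.4

53.4


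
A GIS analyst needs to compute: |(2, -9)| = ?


|u| = sqrt(2^2 + (-9)^2) = sqrt(85) = 9.2195

9.2195


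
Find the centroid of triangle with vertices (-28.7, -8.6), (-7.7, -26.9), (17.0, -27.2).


Centroid = ((x_A+x_B+x_C)/3, (y_A+y_B+y_C)/3)
= (((-28.7)+(-7.7)+17)/3, ((-8.6)+(-26.9)+(-27.2))/3)
= (-6.4667, -20.9)

(-6.4667, -20.9)


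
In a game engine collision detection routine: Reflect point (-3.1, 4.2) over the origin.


Reflection over origin: (x,y) -> (-x,-y)
(-3.1, 4.2) -> (3.1, -4.2)

(3.1, -4.2)


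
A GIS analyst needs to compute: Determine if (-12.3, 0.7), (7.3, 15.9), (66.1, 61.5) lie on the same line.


Cross product: (7.3-(-12.3))*(61.5-0.7) - (15.9-0.7)*(66.1-(-12.3))
= 0

Yes, collinear


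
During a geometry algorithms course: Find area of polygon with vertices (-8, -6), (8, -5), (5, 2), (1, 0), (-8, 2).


Shoelace sum: ((-8)*(-5) - 8*(-6)) + (8*2 - 5*(-5)) + (5*0 - 1*2) + (1*2 - (-8)*0) + ((-8)*(-6) - (-8)*2)
= 193
Area = |193|/2 = 96.5

96.5


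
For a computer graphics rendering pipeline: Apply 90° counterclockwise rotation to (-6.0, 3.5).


90° CCW: (x,y) -> (-y, x)
(-6,3.5) -> (-3.5, -6)

(-3.5, -6)


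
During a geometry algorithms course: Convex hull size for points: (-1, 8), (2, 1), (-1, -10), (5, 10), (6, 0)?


Convex hull vertices (CCW): (-1, -10), (6, 0), (5, 10), (-1, 8)
Count = 4

4


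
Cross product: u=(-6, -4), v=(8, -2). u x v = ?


u x v = u_x*v_y - u_y*v_x = (-6)*(-2) - (-4)*8
= 12 - (-32) = 44

44


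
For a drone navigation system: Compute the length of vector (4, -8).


|u| = sqrt(4^2 + (-8)^2) = sqrt(80) = 8.9443

8.9443


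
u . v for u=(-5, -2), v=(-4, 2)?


u . v = u_x*v_x + u_y*v_y = (-5)*(-4) + (-2)*2
= 20 + (-4) = 16

16


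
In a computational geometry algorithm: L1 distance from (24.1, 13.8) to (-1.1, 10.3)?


|24.1-(-1.1)| + |13.8-10.3| = 25.2 + 3.5 = 28.7

28.7


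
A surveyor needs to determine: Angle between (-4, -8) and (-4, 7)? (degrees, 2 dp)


u.v = -40, |u| = sqrt(80) = 8.9443, |v| = sqrt(65) = 8.0623
cos(theta) = u.v/(|u||v|) = -40/sqrt(5200) = -0.5547
theta = acos(-0.5547) = 123.69 degrees

123.69 degrees


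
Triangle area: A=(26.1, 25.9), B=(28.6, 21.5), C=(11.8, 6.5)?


Area = |x_A(y_B-y_C) + x_B(y_C-y_A) + x_C(y_A-y_B)|/2
= |391.5 + (-554.84) + 51.92|/2
= 111.42/2 = 55.71

55.71


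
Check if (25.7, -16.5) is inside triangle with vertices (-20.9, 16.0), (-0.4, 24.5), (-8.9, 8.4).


Cross products: AB x AP = -1062.35, BC x BP = 768.71, CA x CP = 35.84
All same sign? no

No, outside


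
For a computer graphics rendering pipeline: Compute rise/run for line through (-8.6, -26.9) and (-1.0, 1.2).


slope = (y2-y1)/(x2-x1) = (1.2-(-26.9))/((-1)-(-8.6)) = 28.1/7.6 = 3.6974

3.6974


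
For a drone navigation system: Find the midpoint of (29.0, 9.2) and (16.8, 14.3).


M = ((29+16.8)/2, (9.2+14.3)/2)
= (22.9, 11.75)

(22.9, 11.75)


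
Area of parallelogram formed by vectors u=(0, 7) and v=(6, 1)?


|u x v| = |0*1 - 7*6|
= |0 - 42| = 42

42


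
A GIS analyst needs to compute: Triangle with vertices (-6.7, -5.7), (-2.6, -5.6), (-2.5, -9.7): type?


Side lengths squared: AB^2=16.82, BC^2=16.82, CA^2=33.64
Sorted: [16.82, 16.82, 33.64]
By sides: Isosceles, By angles: Right

Isosceles, Right


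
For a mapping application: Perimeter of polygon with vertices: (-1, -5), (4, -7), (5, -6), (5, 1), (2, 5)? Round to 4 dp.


Sides: (-1, -5)->(4, -7): sqrt(29) = 5.385165, (4, -7)->(5, -6): sqrt(2) = 1.414214, (5, -6)->(5, 1): sqrt(49) = 7, (5, 1)->(2, 5): sqrt(25) = 5, (2, 5)->(-1, -5): sqrt(109) = 10.440307
Sum = 29.239686
Perimeter = 29.2397

29.2397


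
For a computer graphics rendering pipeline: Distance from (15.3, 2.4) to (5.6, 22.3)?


dx=-9.7, dy=19.9
d^2 = (-9.7)^2 + 19.9^2 = 490.1
d = sqrt(490.1) = 22.1382

22.1382


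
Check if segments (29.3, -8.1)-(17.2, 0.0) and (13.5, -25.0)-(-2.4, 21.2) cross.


Cross products: d1=-998.67, d2=-568.44, d3=332.47, d4=-97.76
d1*d2 < 0 and d3*d4 < 0? no

No, they don't intersect


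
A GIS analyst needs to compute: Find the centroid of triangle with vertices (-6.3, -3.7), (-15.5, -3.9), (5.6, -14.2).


Centroid = ((x_A+x_B+x_C)/3, (y_A+y_B+y_C)/3)
= (((-6.3)+(-15.5)+5.6)/3, ((-3.7)+(-3.9)+(-14.2))/3)
= (-5.4, -7.2667)

(-5.4, -7.2667)


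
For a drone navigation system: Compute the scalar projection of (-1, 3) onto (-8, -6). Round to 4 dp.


u.v = -10, |v| = sqrt(100) = 10
Scalar projection = u.v / |v| = -10 / sqrt(100) = -1

-1


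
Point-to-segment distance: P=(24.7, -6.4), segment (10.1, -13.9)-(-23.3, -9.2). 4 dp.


Project P onto AB: t = 0 (clamped to [0,1])
Closest point on segment: (10.1, -13.9)
Distance: 16.4137

16.4137


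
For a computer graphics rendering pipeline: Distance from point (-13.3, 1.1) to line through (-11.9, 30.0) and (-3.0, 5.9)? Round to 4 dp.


|cross product| = 290.95
|line direction| = sqrt(660.02) = 25.6909
Distance = 290.95/sqrt(660.02) = 11.325

11.325


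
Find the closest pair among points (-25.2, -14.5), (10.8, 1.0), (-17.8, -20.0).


d(P0,P1) = 39.195, d(P0,P2) = 9.2201, d(P1,P2) = 35.4818
Closest: P0 and P2

Closest pair: (-25.2, -14.5) and (-17.8, -20.0), distance = 9.2201


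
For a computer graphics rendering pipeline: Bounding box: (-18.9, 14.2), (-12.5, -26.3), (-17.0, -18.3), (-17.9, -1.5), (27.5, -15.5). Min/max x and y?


x range: [-18.9, 27.5]
y range: [-26.3, 14.2]
Bounding box: (-18.9,-26.3) to (27.5,14.2)

(-18.9,-26.3) to (27.5,14.2)


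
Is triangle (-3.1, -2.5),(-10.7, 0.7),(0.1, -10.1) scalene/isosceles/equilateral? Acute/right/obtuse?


Side lengths squared: AB^2=68, BC^2=233.28, CA^2=68
Sorted: [68, 68, 233.28]
By sides: Isosceles, By angles: Obtuse

Isosceles, Obtuse


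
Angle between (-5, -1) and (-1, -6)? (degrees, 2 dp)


u.v = 11, |u| = sqrt(26) = 5.099, |v| = sqrt(37) = 6.0828
cos(theta) = u.v/(|u||v|) = 11/sqrt(962) = 0.354654
theta = acos(0.354654) = 69.23 degrees

69.23 degrees


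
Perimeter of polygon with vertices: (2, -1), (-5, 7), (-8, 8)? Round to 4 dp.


Sides: (2, -1)->(-5, 7): sqrt(113) = 10.630146, (-5, 7)->(-8, 8): sqrt(10) = 3.162278, (-8, 8)->(2, -1): sqrt(181) = 13.453624
Sum = 27.246048
Perimeter = 27.246

27.246


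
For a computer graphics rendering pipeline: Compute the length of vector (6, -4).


|u| = sqrt(6^2 + (-4)^2) = sqrt(52) = 7.2111

7.2111


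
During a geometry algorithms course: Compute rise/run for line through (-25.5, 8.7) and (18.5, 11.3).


slope = (y2-y1)/(x2-x1) = (11.3-8.7)/(18.5-(-25.5)) = 2.6/44 = 0.0591

0.0591


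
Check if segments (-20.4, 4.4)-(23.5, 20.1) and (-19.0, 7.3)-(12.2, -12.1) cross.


Cross products: d1=-117.64, d2=1223.86, d3=105.33, d4=-1236.17
d1*d2 < 0 and d3*d4 < 0? yes

Yes, they intersect


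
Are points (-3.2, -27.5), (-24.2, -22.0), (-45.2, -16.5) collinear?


Cross product: ((-24.2)-(-3.2))*((-16.5)-(-27.5)) - ((-22)-(-27.5))*((-45.2)-(-3.2))
= 0

Yes, collinear


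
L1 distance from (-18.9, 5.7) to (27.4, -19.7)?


|(-18.9)-27.4| + |5.7-(-19.7)| = 46.3 + 25.4 = 71.7

71.7


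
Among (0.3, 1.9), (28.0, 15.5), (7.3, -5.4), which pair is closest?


d(P0,P1) = 30.8585, d(P0,P2) = 10.1139, d(P1,P2) = 29.416
Closest: P0 and P2

Closest pair: (0.3, 1.9) and (7.3, -5.4), distance = 10.1139


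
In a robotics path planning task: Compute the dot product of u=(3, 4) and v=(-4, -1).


u . v = u_x*v_x + u_y*v_y = 3*(-4) + 4*(-1)
= (-12) + (-4) = -16

-16


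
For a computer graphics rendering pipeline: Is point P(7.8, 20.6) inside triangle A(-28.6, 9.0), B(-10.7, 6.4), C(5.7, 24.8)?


Cross products: AB x AP = 302.28, BC x BP = -107.52, CA x CP = 177.24
All same sign? no

No, outside


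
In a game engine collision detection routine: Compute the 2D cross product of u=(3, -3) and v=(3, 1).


u x v = u_x*v_y - u_y*v_x = 3*1 - (-3)*3
= 3 - (-9) = 12

12


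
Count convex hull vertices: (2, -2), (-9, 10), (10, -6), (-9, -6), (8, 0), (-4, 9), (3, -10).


Convex hull vertices (CCW): (-9, -6), (3, -10), (10, -6), (8, 0), (-4, 9), (-9, 10)
Count = 6

6


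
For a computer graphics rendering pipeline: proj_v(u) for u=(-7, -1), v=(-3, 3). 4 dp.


u.v = 18, |v| = sqrt(18) = 4.2426
Scalar projection = u.v / |v| = 18 / sqrt(18) = 4.2426

4.2426


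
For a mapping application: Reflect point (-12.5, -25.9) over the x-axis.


Reflection over x-axis: (x,y) -> (x,-y)
(-12.5, -25.9) -> (-12.5, 25.9)

(-12.5, 25.9)


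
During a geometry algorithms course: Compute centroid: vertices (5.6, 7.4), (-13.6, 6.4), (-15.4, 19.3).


Centroid = ((x_A+x_B+x_C)/3, (y_A+y_B+y_C)/3)
= ((5.6+(-13.6)+(-15.4))/3, (7.4+6.4+19.3)/3)
= (-7.8, 11.0333)

(-7.8, 11.0333)


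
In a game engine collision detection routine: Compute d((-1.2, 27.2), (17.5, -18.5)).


dx=18.7, dy=-45.7
d^2 = 18.7^2 + (-45.7)^2 = 2438.18
d = sqrt(2438.18) = 49.3779

49.3779


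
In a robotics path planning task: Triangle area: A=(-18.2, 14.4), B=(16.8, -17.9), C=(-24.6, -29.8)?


Area = |x_A(y_B-y_C) + x_B(y_C-y_A) + x_C(y_A-y_B)|/2
= |(-216.58) + (-742.56) + (-794.58)|/2
= 1753.72/2 = 876.86

876.86


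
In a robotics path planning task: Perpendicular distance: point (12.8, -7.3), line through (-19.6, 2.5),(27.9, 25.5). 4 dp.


|cross product| = 1210.7
|line direction| = sqrt(2785.25) = 52.7755
Distance = 1210.7/sqrt(2785.25) = 22.9406

22.9406


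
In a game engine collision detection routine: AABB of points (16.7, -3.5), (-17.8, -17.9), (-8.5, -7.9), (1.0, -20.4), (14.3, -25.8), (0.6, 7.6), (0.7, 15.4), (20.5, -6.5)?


x range: [-17.8, 20.5]
y range: [-25.8, 15.4]
Bounding box: (-17.8,-25.8) to (20.5,15.4)

(-17.8,-25.8) to (20.5,15.4)


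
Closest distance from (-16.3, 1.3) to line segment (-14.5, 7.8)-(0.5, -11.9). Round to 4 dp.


Project P onto AB: t = 0.1648 (clamped to [0,1])
Closest point on segment: (-12.0277, 4.553)
Distance: 5.3698

5.3698


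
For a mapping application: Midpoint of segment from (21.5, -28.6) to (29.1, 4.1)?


M = ((21.5+29.1)/2, ((-28.6)+4.1)/2)
= (25.3, -12.25)

(25.3, -12.25)


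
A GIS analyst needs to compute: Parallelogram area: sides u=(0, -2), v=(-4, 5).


|u x v| = |0*5 - (-2)*(-4)|
= |0 - 8| = 8

8


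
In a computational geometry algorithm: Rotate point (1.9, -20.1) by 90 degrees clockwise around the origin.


90° CW: (x,y) -> (y, -x)
(1.9,-20.1) -> (-20.1, -1.9)

(-20.1, -1.9)


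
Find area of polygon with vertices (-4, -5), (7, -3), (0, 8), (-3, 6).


Shoelace sum: ((-4)*(-3) - 7*(-5)) + (7*8 - 0*(-3)) + (0*6 - (-3)*8) + ((-3)*(-5) - (-4)*6)
= 166
Area = |166|/2 = 83

83


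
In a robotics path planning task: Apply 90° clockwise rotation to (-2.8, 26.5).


90° CW: (x,y) -> (y, -x)
(-2.8,26.5) -> (26.5, 2.8)

(26.5, 2.8)


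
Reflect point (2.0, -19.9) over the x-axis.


Reflection over x-axis: (x,y) -> (x,-y)
(2, -19.9) -> (2, 19.9)

(2, 19.9)


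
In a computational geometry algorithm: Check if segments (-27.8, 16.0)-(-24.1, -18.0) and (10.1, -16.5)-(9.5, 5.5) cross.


Cross products: d1=814.3, d2=753.3, d3=1168.35, d4=1229.35
d1*d2 < 0 and d3*d4 < 0? no

No, they don't intersect


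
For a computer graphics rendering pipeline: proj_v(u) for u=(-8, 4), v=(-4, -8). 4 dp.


u.v = 0, |v| = sqrt(80) = 8.9443
Scalar projection = u.v / |v| = 0 / sqrt(80) = 0

0


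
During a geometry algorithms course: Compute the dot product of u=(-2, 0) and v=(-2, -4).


u . v = u_x*v_x + u_y*v_y = (-2)*(-2) + 0*(-4)
= 4 + 0 = 4

4


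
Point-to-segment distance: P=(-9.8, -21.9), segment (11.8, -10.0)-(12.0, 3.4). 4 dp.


Project P onto AB: t = 0 (clamped to [0,1])
Closest point on segment: (11.8, -10)
Distance: 24.6611

24.6611


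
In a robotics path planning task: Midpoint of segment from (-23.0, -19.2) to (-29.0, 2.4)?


M = (((-23)+(-29))/2, ((-19.2)+2.4)/2)
= (-26, -8.4)

(-26, -8.4)


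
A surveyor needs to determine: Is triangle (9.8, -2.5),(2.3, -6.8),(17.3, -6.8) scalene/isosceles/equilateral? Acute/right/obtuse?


Side lengths squared: AB^2=74.74, BC^2=225, CA^2=74.74
Sorted: [74.74, 74.74, 225]
By sides: Isosceles, By angles: Obtuse

Isosceles, Obtuse


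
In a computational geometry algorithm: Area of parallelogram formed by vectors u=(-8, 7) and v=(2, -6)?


|u x v| = |(-8)*(-6) - 7*2|
= |48 - 14| = 34

34


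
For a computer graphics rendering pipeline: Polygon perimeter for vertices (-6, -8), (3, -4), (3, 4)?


Sides: (-6, -8)->(3, -4): sqrt(97) = 9.848858, (3, -4)->(3, 4): sqrt(64) = 8, (3, 4)->(-6, -8): sqrt(225) = 15
Sum = 32.848858
Perimeter = 32.8489

32.8489


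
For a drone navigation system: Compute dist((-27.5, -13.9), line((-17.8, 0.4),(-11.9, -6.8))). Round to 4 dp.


|cross product| = 154.21
|line direction| = sqrt(86.65) = 9.3086
Distance = 154.21/sqrt(86.65) = 16.5664

16.5664


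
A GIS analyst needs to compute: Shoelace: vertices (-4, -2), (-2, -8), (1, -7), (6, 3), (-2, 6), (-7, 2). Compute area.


Shoelace sum: ((-4)*(-8) - (-2)*(-2)) + ((-2)*(-7) - 1*(-8)) + (1*3 - 6*(-7)) + (6*6 - (-2)*3) + ((-2)*2 - (-7)*6) + ((-7)*(-2) - (-4)*2)
= 197
Area = |197|/2 = 98.5

98.5


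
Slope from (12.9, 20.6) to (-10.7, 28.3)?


slope = (y2-y1)/(x2-x1) = (28.3-20.6)/((-10.7)-12.9) = 7.7/(-23.6) = -0.3263

-0.3263


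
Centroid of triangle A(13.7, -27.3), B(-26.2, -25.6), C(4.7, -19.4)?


Centroid = ((x_A+x_B+x_C)/3, (y_A+y_B+y_C)/3)
= ((13.7+(-26.2)+4.7)/3, ((-27.3)+(-25.6)+(-19.4))/3)
= (-2.6, -24.1)

(-2.6, -24.1)


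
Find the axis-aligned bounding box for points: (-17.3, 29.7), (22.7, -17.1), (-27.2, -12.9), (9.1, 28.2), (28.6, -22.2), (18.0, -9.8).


x range: [-27.2, 28.6]
y range: [-22.2, 29.7]
Bounding box: (-27.2,-22.2) to (28.6,29.7)

(-27.2,-22.2) to (28.6,29.7)


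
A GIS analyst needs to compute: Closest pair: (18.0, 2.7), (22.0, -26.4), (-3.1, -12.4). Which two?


d(P0,P1) = 29.3736, d(P0,P2) = 25.9465, d(P1,P2) = 28.7404
Closest: P0 and P2

Closest pair: (18.0, 2.7) and (-3.1, -12.4), distance = 25.9465


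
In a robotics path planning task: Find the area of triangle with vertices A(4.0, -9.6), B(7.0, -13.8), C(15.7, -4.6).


Area = |x_A(y_B-y_C) + x_B(y_C-y_A) + x_C(y_A-y_B)|/2
= |(-36.8) + 35 + 65.94|/2
= 64.14/2 = 32.07

32.07


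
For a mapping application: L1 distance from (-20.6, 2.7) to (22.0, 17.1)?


|(-20.6)-22| + |2.7-17.1| = 42.6 + 14.4 = 57

57


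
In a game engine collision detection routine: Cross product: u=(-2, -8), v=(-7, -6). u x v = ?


u x v = u_x*v_y - u_y*v_x = (-2)*(-6) - (-8)*(-7)
= 12 - 56 = -44

-44


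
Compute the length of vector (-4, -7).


|u| = sqrt((-4)^2 + (-7)^2) = sqrt(65) = 8.0623

8.0623


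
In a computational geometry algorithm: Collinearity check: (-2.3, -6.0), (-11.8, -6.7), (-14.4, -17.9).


Cross product: ((-11.8)-(-2.3))*((-17.9)-(-6)) - ((-6.7)-(-6))*((-14.4)-(-2.3))
= 104.58

No, not collinear


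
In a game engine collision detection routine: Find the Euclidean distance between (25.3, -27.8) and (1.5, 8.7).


dx=-23.8, dy=36.5
d^2 = (-23.8)^2 + 36.5^2 = 1898.69
d = sqrt(1898.69) = 43.574

43.574


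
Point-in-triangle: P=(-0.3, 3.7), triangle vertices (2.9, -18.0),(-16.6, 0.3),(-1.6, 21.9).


Cross products: AB x AP = -364.59, BC x BP = -301.08, CA x CP = -30.03
All same sign? yes

Yes, inside


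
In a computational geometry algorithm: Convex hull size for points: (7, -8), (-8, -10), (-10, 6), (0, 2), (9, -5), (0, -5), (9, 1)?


Convex hull vertices (CCW): (-10, 6), (-8, -10), (7, -8), (9, -5), (9, 1)
Count = 5

5


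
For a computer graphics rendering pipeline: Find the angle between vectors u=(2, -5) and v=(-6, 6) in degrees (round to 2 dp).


u.v = -42, |u| = sqrt(29) = 5.3852, |v| = sqrt(72) = 8.4853
cos(theta) = u.v/(|u||v|) = -42/sqrt(2088) = -0.919145
theta = acos(-0.919145) = 156.8 degrees

156.8 degrees


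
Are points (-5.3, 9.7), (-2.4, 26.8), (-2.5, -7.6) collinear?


Cross product: ((-2.4)-(-5.3))*((-7.6)-9.7) - (26.8-9.7)*((-2.5)-(-5.3))
= -98.05

No, not collinear


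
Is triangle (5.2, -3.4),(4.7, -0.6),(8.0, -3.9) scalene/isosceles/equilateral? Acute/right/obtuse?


Side lengths squared: AB^2=8.09, BC^2=21.78, CA^2=8.09
Sorted: [8.09, 8.09, 21.78]
By sides: Isosceles, By angles: Obtuse

Isosceles, Obtuse


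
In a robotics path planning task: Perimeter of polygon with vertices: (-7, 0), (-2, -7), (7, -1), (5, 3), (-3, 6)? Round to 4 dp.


Sides: (-7, 0)->(-2, -7): sqrt(74) = 8.602325, (-2, -7)->(7, -1): sqrt(117) = 10.816654, (7, -1)->(5, 3): sqrt(20) = 4.472136, (5, 3)->(-3, 6): sqrt(73) = 8.544004, (-3, 6)->(-7, 0): sqrt(52) = 7.211103
Sum = 39.646222
Perimeter = 39.6462

39.6462


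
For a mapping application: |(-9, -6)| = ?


|u| = sqrt((-9)^2 + (-6)^2) = sqrt(117) = 10.8167

10.8167


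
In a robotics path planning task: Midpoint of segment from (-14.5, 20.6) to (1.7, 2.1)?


M = (((-14.5)+1.7)/2, (20.6+2.1)/2)
= (-6.4, 11.35)

(-6.4, 11.35)


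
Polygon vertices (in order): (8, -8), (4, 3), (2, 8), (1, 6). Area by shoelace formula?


Shoelace sum: (8*3 - 4*(-8)) + (4*8 - 2*3) + (2*6 - 1*8) + (1*(-8) - 8*6)
= 30
Area = |30|/2 = 15

15


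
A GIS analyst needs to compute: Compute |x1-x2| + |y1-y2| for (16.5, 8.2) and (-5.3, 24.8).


|16.5-(-5.3)| + |8.2-24.8| = 21.8 + 16.6 = 38.4

38.4


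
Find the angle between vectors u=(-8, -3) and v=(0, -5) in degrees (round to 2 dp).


u.v = 15, |u| = sqrt(73) = 8.544, |v| = sqrt(25) = 5
cos(theta) = u.v/(|u||v|) = 15/sqrt(1825) = 0.351123
theta = acos(0.351123) = 69.44 degrees

69.44 degrees


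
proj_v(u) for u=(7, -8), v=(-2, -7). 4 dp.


u.v = 42, |v| = sqrt(53) = 7.2801
Scalar projection = u.v / |v| = 42 / sqrt(53) = 5.7691

5.7691


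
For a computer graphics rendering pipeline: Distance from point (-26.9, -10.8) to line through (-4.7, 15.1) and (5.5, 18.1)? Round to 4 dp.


|cross product| = 197.58
|line direction| = sqrt(113.04) = 10.632
Distance = 197.58/sqrt(113.04) = 18.5835

18.5835


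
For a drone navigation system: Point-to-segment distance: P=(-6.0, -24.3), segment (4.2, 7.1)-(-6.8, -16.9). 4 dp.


Project P onto AB: t = 1 (clamped to [0,1])
Closest point on segment: (-6.8, -16.9)
Distance: 7.4431

7.4431


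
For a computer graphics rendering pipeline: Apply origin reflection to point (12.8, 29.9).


Reflection over origin: (x,y) -> (-x,-y)
(12.8, 29.9) -> (-12.8, -29.9)

(-12.8, -29.9)


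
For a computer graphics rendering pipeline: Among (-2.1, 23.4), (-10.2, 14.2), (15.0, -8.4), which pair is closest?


d(P0,P1) = 12.2577, d(P0,P2) = 36.1061, d(P1,P2) = 33.8497
Closest: P0 and P1

Closest pair: (-2.1, 23.4) and (-10.2, 14.2), distance = 12.2577


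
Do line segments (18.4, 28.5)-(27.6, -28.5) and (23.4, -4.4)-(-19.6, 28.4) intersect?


Cross products: d1=-1250.7, d2=898.54, d3=-17.68, d4=-2166.92
d1*d2 < 0 and d3*d4 < 0? no

No, they don't intersect


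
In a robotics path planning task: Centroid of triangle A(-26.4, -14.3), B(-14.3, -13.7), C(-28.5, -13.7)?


Centroid = ((x_A+x_B+x_C)/3, (y_A+y_B+y_C)/3)
= (((-26.4)+(-14.3)+(-28.5))/3, ((-14.3)+(-13.7)+(-13.7))/3)
= (-23.0667, -13.9)

(-23.0667, -13.9)


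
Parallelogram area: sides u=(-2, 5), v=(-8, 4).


|u x v| = |(-2)*4 - 5*(-8)|
= |(-8) - (-40)| = 32

32


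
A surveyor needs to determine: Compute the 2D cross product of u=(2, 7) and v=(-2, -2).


u x v = u_x*v_y - u_y*v_x = 2*(-2) - 7*(-2)
= (-4) - (-14) = 10

10


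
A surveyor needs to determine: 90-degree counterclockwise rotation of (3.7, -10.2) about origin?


90° CCW: (x,y) -> (-y, x)
(3.7,-10.2) -> (10.2, 3.7)

(10.2, 3.7)


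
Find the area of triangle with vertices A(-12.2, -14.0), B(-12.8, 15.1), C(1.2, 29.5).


Area = |x_A(y_B-y_C) + x_B(y_C-y_A) + x_C(y_A-y_B)|/2
= |175.68 + (-556.8) + (-34.92)|/2
= 416.04/2 = 208.02

208.02


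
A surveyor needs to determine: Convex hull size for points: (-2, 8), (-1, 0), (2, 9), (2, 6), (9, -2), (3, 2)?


Convex hull vertices (CCW): (-2, 8), (-1, 0), (9, -2), (2, 9)
Count = 4

4


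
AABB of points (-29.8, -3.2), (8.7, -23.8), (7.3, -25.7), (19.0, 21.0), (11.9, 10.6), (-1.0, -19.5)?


x range: [-29.8, 19]
y range: [-25.7, 21]
Bounding box: (-29.8,-25.7) to (19,21)

(-29.8,-25.7) to (19,21)


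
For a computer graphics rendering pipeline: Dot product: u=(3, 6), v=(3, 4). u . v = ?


u . v = u_x*v_x + u_y*v_y = 3*3 + 6*4
= 9 + 24 = 33

33


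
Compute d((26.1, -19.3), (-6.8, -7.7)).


dx=-32.9, dy=11.6
d^2 = (-32.9)^2 + 11.6^2 = 1216.97
d = sqrt(1216.97) = 34.8851

34.8851


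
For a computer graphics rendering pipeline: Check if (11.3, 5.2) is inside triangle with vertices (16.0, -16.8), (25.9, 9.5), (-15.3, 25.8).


Cross products: AB x AP = 341.41, BC x BP = 415.14, CA x CP = 488.38
All same sign? yes

Yes, inside


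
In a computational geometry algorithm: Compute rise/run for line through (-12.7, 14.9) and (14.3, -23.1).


slope = (y2-y1)/(x2-x1) = ((-23.1)-14.9)/(14.3-(-12.7)) = (-38)/27 = -1.4074

-1.4074
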